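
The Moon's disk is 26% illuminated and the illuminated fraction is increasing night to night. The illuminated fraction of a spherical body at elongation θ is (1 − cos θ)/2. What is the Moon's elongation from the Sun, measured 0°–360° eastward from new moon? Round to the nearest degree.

61°

cos θ = 1 − 2f = 0.480, giving a principal value of 61.3°.
The Moon is waxing (0°–180°), so θ = 61.3° directly.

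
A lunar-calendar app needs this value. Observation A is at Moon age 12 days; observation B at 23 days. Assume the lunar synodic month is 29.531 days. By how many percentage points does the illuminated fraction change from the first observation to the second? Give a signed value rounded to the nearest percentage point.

θ₁ = 360° × 12/29.531 = 146.3°, f₁ = (1 − cos θ₁)/2 = 0.916.
θ₂ = 360° × 23/29.531 = 280.4°, f₂ = (1 − cos θ₂)/2 = 0.410.
Change = f₂ − f₁ = -0.506 → -51 percentage points.

-51 percentage points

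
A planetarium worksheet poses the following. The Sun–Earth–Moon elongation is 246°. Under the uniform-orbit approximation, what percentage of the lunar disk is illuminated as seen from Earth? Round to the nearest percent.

70%

cos 246° = (-0.407), so f = (1 − (-0.407))/2 = 0.703, i.e. 70%.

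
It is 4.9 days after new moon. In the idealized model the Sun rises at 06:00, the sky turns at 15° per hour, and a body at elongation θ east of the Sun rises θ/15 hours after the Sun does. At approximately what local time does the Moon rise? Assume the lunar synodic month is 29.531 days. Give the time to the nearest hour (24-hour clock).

10:00

Elongation θ = 360° × 4.9/29.531 ≈ 59.7°.
The Moon trails the Sun by θ/15 = 59.7/15 ≈ 3.98 hours.
06:00 + 3.98 h ≈ 09:59 → 10:00 to the nearest hour.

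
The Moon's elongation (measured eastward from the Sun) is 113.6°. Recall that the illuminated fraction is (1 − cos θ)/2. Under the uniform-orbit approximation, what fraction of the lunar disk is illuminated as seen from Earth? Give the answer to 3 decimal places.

0.700

f = (1 − cos 113.6°)/2 = (1 − (-0.400))/2 ≈ 0.700.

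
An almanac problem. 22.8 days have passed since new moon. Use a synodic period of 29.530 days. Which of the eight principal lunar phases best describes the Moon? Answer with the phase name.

last quarter

At 22.8/29.530 of the cycle, θ ≈ 278° — the last quarter range.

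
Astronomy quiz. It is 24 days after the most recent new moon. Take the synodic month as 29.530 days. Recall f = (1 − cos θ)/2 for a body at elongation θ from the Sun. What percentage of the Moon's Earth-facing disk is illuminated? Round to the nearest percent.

The Moon has covered 24/29.530 of its cycle, so θ ≈ 360° × 24/29.530 = 292.6°.
cos 292.6° = 0.384, so f = (1 − 0.384)/2 = 0.308, so 31%.

31%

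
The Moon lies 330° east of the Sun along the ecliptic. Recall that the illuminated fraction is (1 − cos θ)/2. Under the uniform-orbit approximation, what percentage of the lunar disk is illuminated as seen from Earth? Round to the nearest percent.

Half-versine of 330°: (1 − 0.866)/2 = 0.067, i.e. 7%.

7%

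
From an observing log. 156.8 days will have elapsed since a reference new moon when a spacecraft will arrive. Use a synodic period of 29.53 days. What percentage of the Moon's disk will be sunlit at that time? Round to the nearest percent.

68%

156.8 d spans 5 complete synodic months (5 × 29.53 = 147.65 d) plus 9.15 d.
Phase angle: θ = 360°·(9.15 d)/(29.53 d) = 111.5°.
Illuminated fraction = (1 − cos 111.5°)/2 = (1 − (-0.367))/2 ≈ 0.684, so 68%.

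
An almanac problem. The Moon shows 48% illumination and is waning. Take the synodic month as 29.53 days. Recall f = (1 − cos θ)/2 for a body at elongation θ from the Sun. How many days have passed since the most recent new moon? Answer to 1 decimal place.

cos θ = 1 − 2f = 0.040, giving a principal value of 87.7°.
Waning ⇒ past full, so θ = 360° − 87.7° = 272.3°.
At 360°/29.53 d per day, 272.3° corresponds to 22.34 days.

22.3 days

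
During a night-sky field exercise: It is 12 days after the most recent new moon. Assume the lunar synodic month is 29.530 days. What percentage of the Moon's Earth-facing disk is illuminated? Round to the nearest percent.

92%

Phase angle: θ = 360°·(12 d)/(29.530 d) = 146.3°.
With cos θ = (-0.832), the lit fraction is (1 − (-0.832))/2 ≈ 0.916, so 92%.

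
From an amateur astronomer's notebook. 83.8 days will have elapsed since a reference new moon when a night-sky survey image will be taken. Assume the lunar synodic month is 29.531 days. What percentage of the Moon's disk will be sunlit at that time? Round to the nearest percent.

24%

83.8 d spans 2 complete synodic months (2 × 29.531 = 59.06 d) plus 24.74 d.
Elongation θ = 360° × 24.74/29.531 ≈ 301.6°.
cos 301.6° = 0.524, so f = (1 − 0.524)/2 = 0.238, so 24%.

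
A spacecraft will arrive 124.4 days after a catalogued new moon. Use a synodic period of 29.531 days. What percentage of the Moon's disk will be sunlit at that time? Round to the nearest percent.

38%

124.4 d spans 4 complete synodic months (4 × 29.531 = 118.12 d) plus 6.28 d.
Phase angle: θ = 360°·(6.28 d)/(29.531 d) = 76.5°.
cos 76.5° = 0.233, so f = (1 − 0.233)/2 = 0.383, so 38%.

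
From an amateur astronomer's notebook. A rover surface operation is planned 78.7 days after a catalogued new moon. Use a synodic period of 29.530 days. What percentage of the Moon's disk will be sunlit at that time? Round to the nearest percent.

75%

Reduce mod P: 78.7 − 2×29.530 = 19.64 d into the current lunation.
Phase angle: θ = 360°·(19.64 d)/(29.530 d) = 239.4°.
cos 239.4° = (-0.509), so f = (1 − (-0.509))/2 = 0.754, so 75%.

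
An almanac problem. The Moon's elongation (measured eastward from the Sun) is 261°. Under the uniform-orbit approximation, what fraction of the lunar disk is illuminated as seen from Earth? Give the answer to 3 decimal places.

0.578

Half-versine of 261°: (1 − (-0.156))/2 = 0.578.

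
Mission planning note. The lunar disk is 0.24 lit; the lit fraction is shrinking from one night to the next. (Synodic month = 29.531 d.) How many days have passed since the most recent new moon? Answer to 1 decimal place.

cos θ = 1 − 2f = 0.520, giving a principal value of 58.7°.
A waning Moon lies in 180°–360°, so θ = 360° − 58.7° = 301.3°.
That fraction of the synodic month is 301.3/360 × 29.531 d ≈ 24.72 d.

24.7 days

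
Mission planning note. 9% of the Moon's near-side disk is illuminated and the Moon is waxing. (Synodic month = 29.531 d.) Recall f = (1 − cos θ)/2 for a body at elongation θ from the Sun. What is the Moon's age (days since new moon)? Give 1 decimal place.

cos θ = 1 − 2f = 0.820, giving a principal value of 34.9°.
The Moon is waxing (0°–180°), so θ = 34.9° directly.
Age = 29.531 × 34.9°/360° ≈ 2.86 days.

2.9 days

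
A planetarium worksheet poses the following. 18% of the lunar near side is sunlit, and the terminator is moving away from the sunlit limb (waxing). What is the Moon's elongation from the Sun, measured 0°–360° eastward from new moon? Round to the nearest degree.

From f = (1 − cos θ)/2: cos θ = 1 − 2×0.18 = 0.640; arccos → 50.2°.
Before full moon the principal value applies: θ = 50.2°.

50°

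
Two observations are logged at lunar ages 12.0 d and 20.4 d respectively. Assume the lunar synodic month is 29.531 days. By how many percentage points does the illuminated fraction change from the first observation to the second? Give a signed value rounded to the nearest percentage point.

-23 pp

θ₁ = 360° × 12.0/29.531 = 146.3°, f₁ = (1 − cos θ₁)/2 = 0.916.
θ₂ = 360° × 20.4/29.531 = 248.7°, f₂ = (1 − cos θ₂)/2 = 0.682.
Change = f₂ − f₁ = -0.234 → -23 percentage points.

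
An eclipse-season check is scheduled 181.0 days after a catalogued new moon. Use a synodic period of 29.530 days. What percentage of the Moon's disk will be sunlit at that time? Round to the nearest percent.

16%

Reduce mod P: 181.0 − 6×29.530 = 3.82 d into the current lunation.
Phase angle: θ = 360°·(3.82 d)/(29.530 d) = 46.6°.
Illuminated fraction = (1 − cos 46.6°)/2 = (1 − 0.687)/2 ≈ 0.156, so 16%.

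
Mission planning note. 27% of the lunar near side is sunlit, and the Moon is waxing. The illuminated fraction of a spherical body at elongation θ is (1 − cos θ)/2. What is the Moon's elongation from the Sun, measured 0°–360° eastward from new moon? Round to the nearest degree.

63°

From f = (1 − cos θ)/2: cos θ = 1 − 2×0.27 = 0.460; arccos → 62.6°.
Waxing ⇒ before full, so θ = 62.6°.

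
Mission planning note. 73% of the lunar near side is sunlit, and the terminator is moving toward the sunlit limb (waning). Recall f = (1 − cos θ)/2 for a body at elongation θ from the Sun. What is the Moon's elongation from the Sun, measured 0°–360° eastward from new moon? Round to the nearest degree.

From f = (1 − cos θ)/2: cos θ = 1 − 2×0.73 = -0.460; arccos → 117.4°.
Since the Moon is past full (waning), take the reflex angle: θ = 360° − 117.4° = 242.6°.

243°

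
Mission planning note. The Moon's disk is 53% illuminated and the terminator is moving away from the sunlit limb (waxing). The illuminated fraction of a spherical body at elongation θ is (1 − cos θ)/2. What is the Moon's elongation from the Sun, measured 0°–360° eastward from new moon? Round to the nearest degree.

From f = (1 − cos θ)/2: cos θ = 1 − 2×0.53 = -0.060; arccos → 93.4°.
Waxing ⇒ before full, so θ = 93.4°.

93°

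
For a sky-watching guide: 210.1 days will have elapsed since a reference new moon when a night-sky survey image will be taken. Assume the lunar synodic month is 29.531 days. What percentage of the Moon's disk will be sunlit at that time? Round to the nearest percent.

12%

210.1 d spans 7 complete synodic months (7 × 29.531 = 206.72 d) plus 3.38 d.
Elongation θ = 360° × 3.38/29.531 ≈ 41.2°.
With cos θ = 0.752, the lit fraction is (1 − 0.752)/2 ≈ 0.124, so 12%.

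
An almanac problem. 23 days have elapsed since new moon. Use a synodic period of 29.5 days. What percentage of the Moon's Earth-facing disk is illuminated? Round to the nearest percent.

Elongation θ = 360° × 23/29.5 ≈ 280.7°.
Illuminated fraction = (1 − cos 280.7°)/2 = (1 − 0.185)/2 ≈ 0.407, so 41%.

41%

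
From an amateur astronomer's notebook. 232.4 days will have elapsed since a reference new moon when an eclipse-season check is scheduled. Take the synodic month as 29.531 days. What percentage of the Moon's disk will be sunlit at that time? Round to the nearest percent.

16%

232.4 d spans 7 complete synodic months (7 × 29.531 = 206.72 d) plus 25.68 d.
Phase angle: θ = 360°·(25.68 d)/(29.531 d) = 313.1°.
Illuminated fraction = (1 − cos 313.1°)/2 = (1 − 0.683)/2 ≈ 0.158, so 16%.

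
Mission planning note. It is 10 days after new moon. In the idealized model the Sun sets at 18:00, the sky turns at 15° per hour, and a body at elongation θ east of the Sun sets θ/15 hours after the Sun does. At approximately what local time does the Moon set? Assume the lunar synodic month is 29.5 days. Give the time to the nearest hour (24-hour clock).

The Moon has covered 10/29.5 of its cycle, so θ ≈ 360° × 10/29.5 = 122.0°.
The Moon trails the Sun by θ/15 = 122.0/15 ≈ 8.14 hours.
18:00 + 8.14 h ≈ 02:08 → 02:00 to the nearest hour.

02:00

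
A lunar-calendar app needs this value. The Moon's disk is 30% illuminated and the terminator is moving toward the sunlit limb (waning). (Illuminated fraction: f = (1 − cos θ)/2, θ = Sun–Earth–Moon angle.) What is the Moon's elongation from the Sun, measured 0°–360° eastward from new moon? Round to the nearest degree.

294°

From f = (1 − cos θ)/2: cos θ = 1 − 2×0.30 = 0.400; arccos → 66.4°.
Waning ⇒ past full, so θ = 360° − 66.4° = 293.6°.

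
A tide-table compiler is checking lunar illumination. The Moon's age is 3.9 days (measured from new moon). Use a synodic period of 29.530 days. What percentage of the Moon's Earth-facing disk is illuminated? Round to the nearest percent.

Phase angle: θ = 360°·(3.9 d)/(29.530 d) = 47.5°.
cos 47.5° = 0.675, so f = (1 − 0.675)/2 = 0.162, so 16%.

16%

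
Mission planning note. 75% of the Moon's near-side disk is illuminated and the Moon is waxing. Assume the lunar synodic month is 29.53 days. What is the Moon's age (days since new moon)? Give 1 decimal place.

9.8 days

cos θ = 1 − 2f = -0.500, giving a principal value of 120.0°.
The Moon is waxing (0°–180°), so θ = 120.0° directly.
Age = 29.53 × 120.0°/360° ≈ 9.84 days.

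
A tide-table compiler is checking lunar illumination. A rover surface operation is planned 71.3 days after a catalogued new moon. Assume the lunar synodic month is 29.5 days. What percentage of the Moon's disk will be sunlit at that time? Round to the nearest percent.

71.3/29.5 = 2.417 lunations, so 2 complete cycles and 12.30 d into the next.
Elongation θ = 360° × 12.30/29.5 ≈ 150.1°.
cos 150.1° = (-0.867), so f = (1 − (-0.867))/2 = 0.933, so 93%.

93%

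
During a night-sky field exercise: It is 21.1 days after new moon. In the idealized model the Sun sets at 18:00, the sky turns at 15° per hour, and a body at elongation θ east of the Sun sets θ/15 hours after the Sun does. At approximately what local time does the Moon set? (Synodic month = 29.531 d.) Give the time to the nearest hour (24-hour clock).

11:00

The Moon has covered 21.1/29.531 of its cycle, so θ ≈ 360° × 21.1/29.531 = 257.2°.
At 15° of sky rotation per hour, 257.2° corresponds to a 17.15 h lag.
18:00 + 17.15 h ≈ 11:09 → 11:00 to the nearest hour.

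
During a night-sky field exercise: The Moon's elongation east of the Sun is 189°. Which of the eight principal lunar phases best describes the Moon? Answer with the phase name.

189° lies in the full moon sector of the 8-phase cycle.

full moon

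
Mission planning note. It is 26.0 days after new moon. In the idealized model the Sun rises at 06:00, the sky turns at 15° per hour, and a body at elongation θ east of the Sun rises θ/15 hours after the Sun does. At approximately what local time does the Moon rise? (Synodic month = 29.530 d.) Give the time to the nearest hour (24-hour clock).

Elongation θ = 360° × 26.0/29.530 ≈ 317.0°.
At 15° of sky rotation per hour, 317.0° corresponds to a 21.13 h lag.
06:00 + 21.13 h ≈ 03:08 → 03:00 to the nearest hour.

03:00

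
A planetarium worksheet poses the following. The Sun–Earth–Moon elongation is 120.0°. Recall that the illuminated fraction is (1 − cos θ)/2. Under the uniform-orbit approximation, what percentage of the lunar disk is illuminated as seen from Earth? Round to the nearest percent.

75%

Half-versine of 120.0°: (1 − (-0.500))/2 = 0.750, i.e. 75%.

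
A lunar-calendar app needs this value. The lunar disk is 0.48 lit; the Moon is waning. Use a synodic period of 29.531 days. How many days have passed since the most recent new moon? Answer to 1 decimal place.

22.3 days

Invert f = (1 − cos θ)/2 to get cos θ = 1 − 2(0.48) = 0.040, hence θ₀ = arccos 0.040 = 87.7°.
A waning Moon lies in 180°–360°, so θ = 360° − 87.7° = 272.3°.
Age = 29.531 × 272.3°/360° ≈ 22.34 days.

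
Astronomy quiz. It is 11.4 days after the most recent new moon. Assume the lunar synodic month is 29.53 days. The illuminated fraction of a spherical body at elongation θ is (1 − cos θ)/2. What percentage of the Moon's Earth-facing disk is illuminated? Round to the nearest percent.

Elongation θ = 360° × 11.4/29.53 ≈ 139.0°.
With cos θ = (-0.754), the lit fraction is (1 − (-0.754))/2 ≈ 0.877, so 88%.

88%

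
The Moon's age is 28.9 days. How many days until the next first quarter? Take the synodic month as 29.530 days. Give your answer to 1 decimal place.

8.0 days

First quarter occurs at elongation 90°, i.e. at age 29.530 × 90/360 = 7.383 d.
Already past this cycle's first quarter; the next is at 7.383 + 29.530 = 36.913 d, so 36.913 − 28.9 = 8.013 days.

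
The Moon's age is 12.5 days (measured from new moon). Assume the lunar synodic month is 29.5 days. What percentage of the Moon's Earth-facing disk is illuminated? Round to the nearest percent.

The Moon has covered 12.5/29.5 of its cycle, so θ ≈ 360° × 12.5/29.5 = 152.5°.
Illuminated fraction = (1 − cos 152.5°)/2 = (1 − (-0.887))/2 ≈ 0.944, so 94%.

94%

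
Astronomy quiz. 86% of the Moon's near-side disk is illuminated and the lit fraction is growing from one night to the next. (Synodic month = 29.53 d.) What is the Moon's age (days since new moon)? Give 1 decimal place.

11.2 days

cos θ = 1 − 2f = -0.720, giving a principal value of 136.1°.
Waxing ⇒ before full, so θ = 136.1°.
At 360°/29.53 d per day, 136.1° corresponds to 11.16 days.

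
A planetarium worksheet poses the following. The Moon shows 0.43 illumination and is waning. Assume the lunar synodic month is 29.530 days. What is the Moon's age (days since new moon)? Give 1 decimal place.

22.8 days

From f = (1 − cos θ)/2: cos θ = 1 − 2×0.43 = 0.140; arccos → 82.0°.
Since the Moon is past full (waning), take the reflex angle: θ = 360° − 82.0° = 278.0°.
That fraction of the synodic month is 278.0/360 × 29.530 d ≈ 22.81 d.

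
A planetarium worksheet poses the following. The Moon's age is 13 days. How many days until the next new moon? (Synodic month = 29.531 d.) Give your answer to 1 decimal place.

One full lunation from the last new moon is 29.531 d; remaining = 29.531 − 13 = 16.531 d.

16.5 days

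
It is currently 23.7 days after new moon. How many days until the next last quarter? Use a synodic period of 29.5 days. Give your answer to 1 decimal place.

Last quarter occurs at elongation 270°, i.e. at age 29.5 × 270/360 = 22.125 d.
Already past this cycle's last quarter; the next is at 22.125 + 29.5 = 51.625 d, so 51.625 − 23.7 = 27.925 days.

27.9 days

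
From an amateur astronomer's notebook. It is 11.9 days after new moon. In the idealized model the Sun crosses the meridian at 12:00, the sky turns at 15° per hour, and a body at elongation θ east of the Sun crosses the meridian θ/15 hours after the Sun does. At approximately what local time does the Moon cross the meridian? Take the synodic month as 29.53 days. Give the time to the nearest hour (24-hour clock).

22:00

The Moon has covered 11.9/29.53 of its cycle, so θ ≈ 360° × 11.9/29.53 = 145.1°.
At 15° of sky rotation per hour, 145.1° corresponds to a 9.67 h lag.
12:00 + 9.67 h ≈ 21:40 → 22:00 to the nearest hour.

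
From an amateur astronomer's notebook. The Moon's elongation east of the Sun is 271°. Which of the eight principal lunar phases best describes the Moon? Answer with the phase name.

271° lies in the last quarter sector of the 8-phase cycle.

last quarter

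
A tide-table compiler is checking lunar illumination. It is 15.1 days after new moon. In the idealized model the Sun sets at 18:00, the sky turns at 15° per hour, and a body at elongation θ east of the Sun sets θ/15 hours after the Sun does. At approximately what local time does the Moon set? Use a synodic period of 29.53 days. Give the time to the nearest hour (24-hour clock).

Elongation θ = 360° × 15.1/29.53 ≈ 184.1°.
Delay after the Sun = 184.1° / (15°/h) ≈ 12.27 h.
18:00 + 12.27 h ≈ 06:16 → 06:00 to the nearest hour.

06:00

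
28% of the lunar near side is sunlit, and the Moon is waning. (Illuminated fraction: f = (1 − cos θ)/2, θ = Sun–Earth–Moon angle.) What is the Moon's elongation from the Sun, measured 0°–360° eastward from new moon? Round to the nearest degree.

cos θ = 1 − 2f = 0.440, giving a principal value of 63.9°.
A waning Moon lies in 180°–360°, so θ = 360° − 63.9° = 296.1°.

296°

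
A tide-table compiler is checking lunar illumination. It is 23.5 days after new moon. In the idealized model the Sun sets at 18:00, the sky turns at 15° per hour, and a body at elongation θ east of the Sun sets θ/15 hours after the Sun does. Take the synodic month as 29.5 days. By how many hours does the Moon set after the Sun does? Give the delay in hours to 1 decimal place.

19.1 h

Phase angle: θ = 360°·(23.5 d)/(29.5 d) = 286.8°.
Delay after the Sun = 286.8° / (15°/h) ≈ 19.12 h.
So the Moon sets 19.12 h after the Sun.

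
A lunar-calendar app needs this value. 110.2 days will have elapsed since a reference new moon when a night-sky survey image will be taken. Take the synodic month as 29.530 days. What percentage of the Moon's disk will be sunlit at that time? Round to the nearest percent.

56%

110.2 d spans 3 complete synodic months (3 × 29.530 = 88.59 d) plus 21.61 d.
The Moon has covered 21.61/29.530 of its cycle, so θ ≈ 360° × 21.61/29.530 = 263.4°.
With cos θ = (-0.114), the lit fraction is (1 − (-0.114))/2 ≈ 0.557, so 56%.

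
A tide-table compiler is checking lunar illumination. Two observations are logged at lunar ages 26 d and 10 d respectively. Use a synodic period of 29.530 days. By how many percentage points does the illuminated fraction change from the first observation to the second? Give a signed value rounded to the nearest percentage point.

First observation: θ = 360°·26/29.530 = 317.0°, so f = 0.135.
Second observation: θ = 121.9°, f = 0.764.
Δf = 0.764 − 0.135 = +0.630, i.e. +63 pp.

+63 percentage points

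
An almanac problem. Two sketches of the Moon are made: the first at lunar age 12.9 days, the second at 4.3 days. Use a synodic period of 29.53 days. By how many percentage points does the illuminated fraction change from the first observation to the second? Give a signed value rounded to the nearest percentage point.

-77 percentage points

θ₁ = 360° × 12.9/29.53 = 157.3°, f₁ = (1 − cos θ₁)/2 = 0.961.
θ₂ = 360° × 4.3/29.53 = 52.4°, f₂ = (1 − cos θ₂)/2 = 0.195.
Change = f₂ − f₁ = -0.766 → -77 percentage points.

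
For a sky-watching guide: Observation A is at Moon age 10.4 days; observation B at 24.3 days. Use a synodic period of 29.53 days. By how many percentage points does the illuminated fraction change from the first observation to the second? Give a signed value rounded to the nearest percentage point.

θ₁ = 360° × 10.4/29.53 = 126.8°, f₁ = (1 − cos θ₁)/2 = 0.799.
θ₂ = 360° × 24.3/29.53 = 296.2°, f₂ = (1 − cos θ₂)/2 = 0.279.
Change = f₂ − f₁ = -0.520 → -52 percentage points.

-52 percentage points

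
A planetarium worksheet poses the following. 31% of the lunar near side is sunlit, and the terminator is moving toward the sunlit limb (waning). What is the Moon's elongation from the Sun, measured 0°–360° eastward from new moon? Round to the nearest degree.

Invert f = (1 − cos θ)/2 to get cos θ = 1 − 2(0.31) = 0.380, hence θ₀ = arccos 0.380 = 67.7°.
A waning Moon lies in 180°–360°, so θ = 360° − 67.7° = 292.3°.

292°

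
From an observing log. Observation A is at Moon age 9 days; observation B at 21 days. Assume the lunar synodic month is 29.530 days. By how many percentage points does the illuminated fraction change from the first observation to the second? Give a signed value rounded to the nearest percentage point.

First observation: θ = 360°·9/29.530 = 109.7°, so f = 0.669.
Second observation: θ = 256.0°, f = 0.621.
Δf = 0.621 − 0.669 = -0.048, i.e. -5 pp.

-5 percentage points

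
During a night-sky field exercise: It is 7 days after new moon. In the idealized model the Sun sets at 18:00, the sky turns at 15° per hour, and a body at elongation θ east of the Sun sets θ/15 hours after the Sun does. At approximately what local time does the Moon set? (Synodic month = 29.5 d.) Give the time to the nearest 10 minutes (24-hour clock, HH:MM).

The Moon has covered 7/29.5 of its cycle, so θ ≈ 360° × 7/29.5 = 85.4°.
At 15° of sky rotation per hour, 85.4° corresponds to a 5.69 h lag.
18:00 + 5.695 h ≈ 23:42 → 23:40 to the nearest ten minutes.

23:40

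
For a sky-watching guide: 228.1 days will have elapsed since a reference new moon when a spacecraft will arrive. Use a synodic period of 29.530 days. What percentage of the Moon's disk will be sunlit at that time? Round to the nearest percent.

228.1/29.530 = 7.724 lunations, so 7 complete cycles and 21.39 d into the next.
The Moon has covered 21.39/29.530 of its cycle, so θ ≈ 360° × 21.39/29.530 = 260.8°.
With cos θ = (-0.160), the lit fraction is (1 − (-0.160))/2 ≈ 0.580, so 58%.

58%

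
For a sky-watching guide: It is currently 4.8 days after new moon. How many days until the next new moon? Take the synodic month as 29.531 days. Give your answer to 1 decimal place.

The next new moon completes the synodic month: 29.531 − 4.8 = 24.731 days.

24.7 days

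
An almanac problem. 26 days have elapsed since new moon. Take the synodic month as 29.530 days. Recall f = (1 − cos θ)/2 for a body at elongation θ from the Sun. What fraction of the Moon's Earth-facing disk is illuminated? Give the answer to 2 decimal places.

0.13

Phase angle: θ = 360°·(26 d)/(29.530 d) = 317.0°.
Illuminated fraction = (1 − cos 317.0°)/2 = (1 − 0.731)/2 ≈ 0.135.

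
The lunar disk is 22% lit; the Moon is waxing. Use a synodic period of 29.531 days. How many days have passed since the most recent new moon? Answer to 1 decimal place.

4.6 days

From f = (1 − cos θ)/2: cos θ = 1 − 2×0.22 = 0.560; arccos → 55.9°.
Before full moon the principal value applies: θ = 55.9°.
Age = 29.531 × 55.9°/360° ≈ 4.59 days.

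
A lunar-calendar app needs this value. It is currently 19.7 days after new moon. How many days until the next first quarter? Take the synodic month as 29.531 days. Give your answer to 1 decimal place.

First quarter is 0.25 of the way through the cycle: age 0.25 × 29.531 = 7.383 d.
Already past this cycle's first quarter; the next is at 7.383 + 29.531 = 36.914 d, so 36.914 − 19.7 = 17.214 days.

17.2 days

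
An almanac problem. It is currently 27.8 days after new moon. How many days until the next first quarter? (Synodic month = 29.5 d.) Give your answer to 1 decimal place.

9.1 days

First quarter is 0.25 of the way through the cycle: age 0.25 × 29.5 = 7.375 d.
Already past this cycle's first quarter; the next is at 7.375 + 29.5 = 36.875 d, so 36.875 − 27.8 = 9.075 days.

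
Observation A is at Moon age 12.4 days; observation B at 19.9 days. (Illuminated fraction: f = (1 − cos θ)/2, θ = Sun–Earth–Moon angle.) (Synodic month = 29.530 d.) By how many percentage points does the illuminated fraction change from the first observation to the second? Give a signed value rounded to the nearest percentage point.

-21 percentage points

First observation: θ = 360°·12.4/29.530 = 151.2°, so f = 0.938.
Second observation: θ = 242.6°, f = 0.730.
Δf = 0.730 − 0.938 = -0.208, i.e. -21 pp.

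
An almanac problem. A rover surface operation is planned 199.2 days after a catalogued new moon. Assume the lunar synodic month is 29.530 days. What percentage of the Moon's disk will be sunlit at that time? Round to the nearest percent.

51%

199.2/29.530 = 6.746 lunations, so 6 complete cycles and 22.02 d into the next.
Phase angle: θ = 360°·(22.02 d)/(29.530 d) = 268.4°.
Illuminated fraction = (1 − cos 268.4°)/2 = (1 − (-0.027))/2 ≈ 0.514, so 51%.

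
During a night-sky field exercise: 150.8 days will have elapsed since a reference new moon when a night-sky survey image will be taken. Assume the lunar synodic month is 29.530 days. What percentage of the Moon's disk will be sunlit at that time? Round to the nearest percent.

150.8/29.530 = 5.107 lunations, so 5 complete cycles and 3.15 d into the next.
Elongation θ = 360° × 3.15/29.530 ≈ 38.4°.
cos 38.4° = 0.784, so f = (1 − 0.784)/2 = 0.108, so 11%.

11%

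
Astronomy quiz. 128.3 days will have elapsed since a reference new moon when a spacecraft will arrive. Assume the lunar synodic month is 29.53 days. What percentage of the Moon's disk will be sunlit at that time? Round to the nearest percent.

78%

128.3/29.53 = 4.345 lunations, so 4 complete cycles and 10.18 d into the next.
Elongation θ = 360° × 10.18/29.53 ≈ 124.1°.
Illuminated fraction = (1 − cos 124.1°)/2 = (1 − (-0.561))/2 ≈ 0.780, so 78%.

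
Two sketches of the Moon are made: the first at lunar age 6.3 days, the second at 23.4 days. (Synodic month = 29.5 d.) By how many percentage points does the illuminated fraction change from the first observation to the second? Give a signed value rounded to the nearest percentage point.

First observation: θ = 360°·6.3/29.5 = 76.9°, so f = 0.387.
Second observation: θ = 285.6°, f = 0.366.
Δf = 0.366 − 0.387 = -0.021, i.e. -2 pp.

-2 percentage points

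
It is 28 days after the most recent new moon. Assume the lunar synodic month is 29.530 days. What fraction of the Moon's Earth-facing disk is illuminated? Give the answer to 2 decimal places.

0.03

Elongation θ = 360° × 28/29.530 ≈ 341.3°.
cos 341.3° = 0.947, so f = (1 − 0.947)/2 = 0.026.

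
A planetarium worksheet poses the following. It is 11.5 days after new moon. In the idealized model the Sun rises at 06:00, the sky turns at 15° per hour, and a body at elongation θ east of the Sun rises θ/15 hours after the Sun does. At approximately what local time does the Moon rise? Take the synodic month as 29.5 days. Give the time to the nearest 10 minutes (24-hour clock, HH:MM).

15:20

Elongation θ = 360° × 11.5/29.5 ≈ 140.3°.
The Moon trails the Sun by θ/15 = 140.3/15 ≈ 9.36 hours.
06:00 + 9.356 h ≈ 15:21 → 15:20 to the nearest ten minutes.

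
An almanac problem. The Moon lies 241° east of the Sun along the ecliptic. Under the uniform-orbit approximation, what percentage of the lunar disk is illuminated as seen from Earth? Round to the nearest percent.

Half-versine of 241°: (1 − (-0.485))/2 = 0.742, i.e. 74%.

74%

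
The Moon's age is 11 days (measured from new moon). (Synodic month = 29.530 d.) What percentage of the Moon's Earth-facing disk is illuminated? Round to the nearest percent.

85%

Elongation θ = 360° × 11/29.530 ≈ 134.1°.
With cos θ = (-0.696), the lit fraction is (1 − (-0.696))/2 ≈ 0.848, so 85%.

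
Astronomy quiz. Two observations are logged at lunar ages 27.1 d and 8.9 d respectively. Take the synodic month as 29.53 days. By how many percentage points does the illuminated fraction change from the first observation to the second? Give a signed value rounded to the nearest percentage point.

+59 pp

θ₁ = 360° × 27.1/29.53 = 330.4°, f₁ = (1 − cos θ₁)/2 = 0.065.
θ₂ = 360° × 8.9/29.53 = 108.5°, f₂ = (1 − cos θ₂)/2 = 0.659.
Change = f₂ − f₁ = +0.593 → +59 percentage points.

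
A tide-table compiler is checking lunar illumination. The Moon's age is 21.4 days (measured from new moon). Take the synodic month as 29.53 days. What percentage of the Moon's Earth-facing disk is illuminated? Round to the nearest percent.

58%

Elongation θ = 360° × 21.4/29.53 ≈ 260.9°.
cos 260.9° = (-0.158), so f = (1 − (-0.158))/2 = 0.579, so 58%.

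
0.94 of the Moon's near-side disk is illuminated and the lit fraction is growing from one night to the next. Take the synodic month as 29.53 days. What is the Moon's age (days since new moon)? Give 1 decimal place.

12.4 days

Invert f = (1 − cos θ)/2 to get cos θ = 1 − 2(0.94) = -0.880, hence θ₀ = arccos -0.880 = 151.6°.
Before full moon the principal value applies: θ = 151.6°.
Age = 29.53 × 151.6°/360° ≈ 12.44 days.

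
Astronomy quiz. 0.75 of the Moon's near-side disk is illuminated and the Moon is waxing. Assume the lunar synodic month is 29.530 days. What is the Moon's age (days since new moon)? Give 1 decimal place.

9.8 days

cos θ = 1 − 2f = -0.500, giving a principal value of 120.0°.
Before full moon the principal value applies: θ = 120.0°.
Age = 29.530 × 120.0°/360° ≈ 9.84 days.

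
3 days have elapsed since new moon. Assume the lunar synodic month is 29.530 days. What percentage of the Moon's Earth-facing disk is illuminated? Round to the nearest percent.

10%

Phase angle: θ = 360°·(3 d)/(29.530 d) = 36.6°.
With cos θ = 0.803, the lit fraction is (1 − 0.803)/2 ≈ 0.098, so 10%.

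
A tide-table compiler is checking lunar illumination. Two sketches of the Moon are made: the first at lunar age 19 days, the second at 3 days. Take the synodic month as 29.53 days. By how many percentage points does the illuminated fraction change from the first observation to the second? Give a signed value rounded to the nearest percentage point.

-71 percentage points

First observation: θ = 360°·19/29.53 = 231.6°, so f = 0.810.
Second observation: θ = 36.6°, f = 0.098.
Δf = 0.098 − 0.810 = -0.712, i.e. -71 pp.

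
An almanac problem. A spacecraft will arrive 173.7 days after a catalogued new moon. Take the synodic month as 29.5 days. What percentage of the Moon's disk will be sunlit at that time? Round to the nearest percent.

12%

Reduce mod P: 173.7 − 5×29.5 = 26.20 d into the current lunation.
Phase angle: θ = 360°·(26.20 d)/(29.5 d) = 319.7°.
Illuminated fraction = (1 − cos 319.7°)/2 = (1 − 0.763)/2 ≈ 0.119, so 12%.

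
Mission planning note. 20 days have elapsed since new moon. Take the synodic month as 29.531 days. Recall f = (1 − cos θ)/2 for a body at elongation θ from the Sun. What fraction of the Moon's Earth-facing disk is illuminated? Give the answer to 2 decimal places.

Elongation θ = 360° × 20/29.531 ≈ 243.8°.
cos 243.8° = (-0.441), so f = (1 − (-0.441))/2 = 0.721.

0.72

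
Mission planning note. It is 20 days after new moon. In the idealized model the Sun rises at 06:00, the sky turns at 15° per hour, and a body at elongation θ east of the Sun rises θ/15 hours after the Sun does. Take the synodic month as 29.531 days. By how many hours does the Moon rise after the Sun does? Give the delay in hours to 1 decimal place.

Phase angle: θ = 360°·(20 d)/(29.531 d) = 243.8°.
Delay after the Sun = 243.8° / (15°/h) ≈ 16.25 h.
So the Moon rises 16.25 h after the Sun.

16.3 h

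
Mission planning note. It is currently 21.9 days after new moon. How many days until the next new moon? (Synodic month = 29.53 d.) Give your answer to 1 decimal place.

The next new moon completes the synodic month: 29.53 − 21.9 = 7.630 days.

7.6 days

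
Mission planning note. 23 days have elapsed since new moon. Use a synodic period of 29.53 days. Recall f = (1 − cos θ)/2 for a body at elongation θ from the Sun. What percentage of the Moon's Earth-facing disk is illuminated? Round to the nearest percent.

The Moon has covered 23/29.53 of its cycle, so θ ≈ 360° × 23/29.53 = 280.4°.
With cos θ = 0.180, the lit fraction is (1 − 0.180)/2 ≈ 0.410, so 41%.

41%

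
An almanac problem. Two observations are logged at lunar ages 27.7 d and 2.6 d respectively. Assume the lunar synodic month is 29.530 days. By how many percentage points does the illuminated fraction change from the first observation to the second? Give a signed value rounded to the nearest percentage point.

θ₁ = 360° × 27.7/29.530 = 337.7°, f₁ = (1 − cos θ₁)/2 = 0.037.
θ₂ = 360° × 2.6/29.530 = 31.7°, f₂ = (1 − cos θ₂)/2 = 0.075.
Change = f₂ − f₁ = +0.037 → +4 percentage points.

+4 pp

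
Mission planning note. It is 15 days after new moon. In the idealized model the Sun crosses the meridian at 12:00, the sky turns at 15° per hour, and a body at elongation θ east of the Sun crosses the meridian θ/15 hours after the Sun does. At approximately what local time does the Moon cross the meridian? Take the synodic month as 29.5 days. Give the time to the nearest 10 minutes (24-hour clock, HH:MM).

00:10

The Moon has covered 15/29.5 of its cycle, so θ ≈ 360° × 15/29.5 = 183.1°.
At 15° of sky rotation per hour, 183.1° corresponds to a 12.20 h lag.
12:00 + 12.203 h ≈ 00:12 → 00:10 to the nearest ten minutes.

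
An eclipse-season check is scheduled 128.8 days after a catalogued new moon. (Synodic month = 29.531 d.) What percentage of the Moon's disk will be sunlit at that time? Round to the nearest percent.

Reduce mod P: 128.8 − 4×29.531 = 10.68 d into the current lunation.
Elongation θ = 360° × 10.68/29.531 ≈ 130.1°.
With cos θ = (-0.645), the lit fraction is (1 − (-0.645))/2 ≈ 0.822, so 82%.

82%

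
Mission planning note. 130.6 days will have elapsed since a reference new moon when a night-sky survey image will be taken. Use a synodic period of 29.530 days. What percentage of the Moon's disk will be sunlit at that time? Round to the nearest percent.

94%

Reduce mod P: 130.6 − 4×29.530 = 12.48 d into the current lunation.
Phase angle: θ = 360°·(12.48 d)/(29.530 d) = 152.1°.
cos 152.1° = (-0.884), so f = (1 − (-0.884))/2 = 0.942, so 94%.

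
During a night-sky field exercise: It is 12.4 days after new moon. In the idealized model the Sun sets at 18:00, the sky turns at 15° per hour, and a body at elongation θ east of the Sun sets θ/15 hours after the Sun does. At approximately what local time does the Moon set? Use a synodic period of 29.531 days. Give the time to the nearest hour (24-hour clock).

Phase angle: θ = 360°·(12.4 d)/(29.531 d) = 151.2°.
Delay after the Sun = 151.2° / (15°/h) ≈ 10.08 h.
18:00 + 10.08 h ≈ 04:05 → 04:00 to the nearest hour.

04:00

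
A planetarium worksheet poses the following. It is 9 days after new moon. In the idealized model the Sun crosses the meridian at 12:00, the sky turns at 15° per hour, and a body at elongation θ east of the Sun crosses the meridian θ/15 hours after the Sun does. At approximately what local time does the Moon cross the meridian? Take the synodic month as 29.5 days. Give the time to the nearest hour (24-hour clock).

19:00

The Moon has covered 9/29.5 of its cycle, so θ ≈ 360° × 9/29.5 = 109.8°.
Delay after the Sun = 109.8° / (15°/h) ≈ 7.32 h.
12:00 + 7.32 h ≈ 19:19 → 19:00 to the nearest hour.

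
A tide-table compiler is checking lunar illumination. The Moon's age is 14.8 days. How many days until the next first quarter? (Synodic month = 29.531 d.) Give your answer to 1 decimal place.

First quarter is 0.25 of the way through the cycle: age 0.25 × 29.531 = 7.383 d.
This lunation's first quarter (7.383 d) has passed, so add one period: 36.914 − 14.8 = 22.114 days.

22.1 days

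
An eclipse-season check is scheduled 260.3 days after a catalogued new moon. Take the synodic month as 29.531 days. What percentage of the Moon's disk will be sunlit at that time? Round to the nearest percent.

260.3/29.531 = 8.814 lunations, so 8 complete cycles and 24.05 d into the next.
Elongation θ = 360° × 24.05/29.531 ≈ 293.2°.
cos 293.2° = 0.394, so f = (1 − 0.394)/2 = 0.303, so 30%.

30%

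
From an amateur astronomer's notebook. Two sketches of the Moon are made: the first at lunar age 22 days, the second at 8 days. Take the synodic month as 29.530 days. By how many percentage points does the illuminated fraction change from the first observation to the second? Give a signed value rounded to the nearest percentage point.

θ₁ = 360° × 22/29.530 = 268.2°, f₁ = (1 − cos θ₁)/2 = 0.516.
θ₂ = 360° × 8/29.530 = 97.5°, f₂ = (1 − cos θ₂)/2 = 0.566.
Change = f₂ − f₁ = +0.050 → +5 percentage points.

+5 percentage points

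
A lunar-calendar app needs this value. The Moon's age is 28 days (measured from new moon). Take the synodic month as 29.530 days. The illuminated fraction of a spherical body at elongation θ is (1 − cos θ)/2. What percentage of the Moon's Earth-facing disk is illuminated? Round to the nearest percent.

3%

Phase angle: θ = 360°·(28 d)/(29.530 d) = 341.3°.
With cos θ = 0.947, the lit fraction is (1 − 0.947)/2 ≈ 0.026, so 3%.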